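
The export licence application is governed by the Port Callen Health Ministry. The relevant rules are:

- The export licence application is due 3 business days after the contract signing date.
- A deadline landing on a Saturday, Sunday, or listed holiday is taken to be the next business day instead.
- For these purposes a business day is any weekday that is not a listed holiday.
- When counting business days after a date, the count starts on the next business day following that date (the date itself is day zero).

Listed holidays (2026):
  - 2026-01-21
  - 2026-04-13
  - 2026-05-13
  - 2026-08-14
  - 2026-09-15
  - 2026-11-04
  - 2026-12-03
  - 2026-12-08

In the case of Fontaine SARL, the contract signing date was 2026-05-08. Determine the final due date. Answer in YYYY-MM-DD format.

Starting the day after 2026-05-08 and counting 3 business days lands on 2026-05-14.
2026-05-14 falls on a Thursday, which is a business day, so no adjustment is needed.
So the filing is due 2026-05-14.

2026-05-14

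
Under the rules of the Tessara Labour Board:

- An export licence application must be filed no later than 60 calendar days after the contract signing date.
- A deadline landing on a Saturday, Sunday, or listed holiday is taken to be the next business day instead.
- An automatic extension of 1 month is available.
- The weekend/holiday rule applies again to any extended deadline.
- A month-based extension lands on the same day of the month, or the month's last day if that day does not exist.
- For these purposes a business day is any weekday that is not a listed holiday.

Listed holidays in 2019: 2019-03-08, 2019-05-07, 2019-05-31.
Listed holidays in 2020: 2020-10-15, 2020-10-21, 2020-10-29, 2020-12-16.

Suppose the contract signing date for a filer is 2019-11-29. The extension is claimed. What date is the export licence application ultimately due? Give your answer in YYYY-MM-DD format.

Adding 60 calendar days to 2019-11-29 gives 2020-01-28.
2020-01-28 falls on a Tuesday, which is a business day, so no adjustment is needed.
Applying the 1 month extension: 1 month after 2020-01-28 is 2020-02-28.
2020-02-28 falls on a Friday, which is a business day, so no adjustment is needed.
Deadline: 2020-02-28.

2020-02-28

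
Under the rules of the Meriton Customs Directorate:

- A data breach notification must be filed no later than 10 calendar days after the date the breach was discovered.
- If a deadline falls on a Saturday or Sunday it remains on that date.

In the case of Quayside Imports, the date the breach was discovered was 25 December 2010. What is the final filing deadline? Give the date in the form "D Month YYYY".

4 January 2011

10 calendar days after 25 December 2010 is 4 January 2011.
No adjustment is made for weekends or holidays, so 4 January 2011 stands.
Final deadline: 4 January 2011.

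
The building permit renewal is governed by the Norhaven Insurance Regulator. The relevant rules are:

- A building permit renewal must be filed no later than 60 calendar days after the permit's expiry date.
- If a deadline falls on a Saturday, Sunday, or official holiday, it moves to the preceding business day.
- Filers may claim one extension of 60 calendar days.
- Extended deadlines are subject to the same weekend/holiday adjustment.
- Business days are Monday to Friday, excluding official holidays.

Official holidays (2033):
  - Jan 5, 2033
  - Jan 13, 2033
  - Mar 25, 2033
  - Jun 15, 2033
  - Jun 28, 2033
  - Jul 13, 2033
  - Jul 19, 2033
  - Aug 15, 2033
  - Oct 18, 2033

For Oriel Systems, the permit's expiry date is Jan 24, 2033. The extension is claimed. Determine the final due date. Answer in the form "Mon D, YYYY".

Adding 60 calendar days to Jan 24, 2033 gives Mar 25, 2033.
Mar 25, 2033 is a listed holiday; the preceding business day is Mar 24, 2033 (Thursday).
Applying the 60-calendar-day extension: Mar 24, 2033 + 60 days = May 23, 2033.
May 23, 2033 (Monday) is already a business day.
Deadline: May 23, 2033.

May 23, 2033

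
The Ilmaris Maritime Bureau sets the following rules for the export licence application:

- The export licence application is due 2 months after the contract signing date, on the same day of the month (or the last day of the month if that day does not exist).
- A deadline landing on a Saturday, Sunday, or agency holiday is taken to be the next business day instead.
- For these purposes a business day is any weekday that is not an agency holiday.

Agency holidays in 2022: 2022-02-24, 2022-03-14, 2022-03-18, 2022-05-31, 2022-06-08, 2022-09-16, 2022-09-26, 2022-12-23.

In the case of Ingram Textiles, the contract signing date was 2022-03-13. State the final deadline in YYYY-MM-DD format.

2 months after 2022-03-13, on the same day of the month, is 2022-05-13.
2022-05-13 (Friday) is already a business day.
The final due date is 2022-05-13.

2022-05-13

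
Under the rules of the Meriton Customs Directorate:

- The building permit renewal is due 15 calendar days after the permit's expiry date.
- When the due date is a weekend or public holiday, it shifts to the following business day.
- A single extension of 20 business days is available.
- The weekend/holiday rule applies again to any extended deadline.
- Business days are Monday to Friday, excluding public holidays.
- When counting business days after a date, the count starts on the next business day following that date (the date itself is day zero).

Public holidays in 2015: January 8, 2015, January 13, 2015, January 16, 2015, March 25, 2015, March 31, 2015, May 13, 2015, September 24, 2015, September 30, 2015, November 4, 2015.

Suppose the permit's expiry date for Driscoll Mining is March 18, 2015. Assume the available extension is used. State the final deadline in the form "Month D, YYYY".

From March 18, 2015, 15 calendar days later is April 2, 2015.
April 2, 2015 falls on a Thursday, which is a business day, so no adjustment is needed.
Applying the 20-business-day extension: 20 business days after April 2, 2015 is April 30, 2015.
Since April 30, 2015 is a Thursday and not a holiday, the date is unchanged.
Final deadline: April 30, 2015.

April 30, 2015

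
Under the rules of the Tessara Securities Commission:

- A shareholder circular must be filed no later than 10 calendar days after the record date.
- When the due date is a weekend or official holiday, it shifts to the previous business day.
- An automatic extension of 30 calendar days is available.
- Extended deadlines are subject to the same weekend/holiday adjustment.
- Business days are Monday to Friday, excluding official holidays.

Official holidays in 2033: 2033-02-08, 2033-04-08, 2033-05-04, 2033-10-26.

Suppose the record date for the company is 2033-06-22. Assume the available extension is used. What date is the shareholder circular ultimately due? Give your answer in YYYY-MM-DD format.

10 calendar days after 2033-06-22 is 2033-07-02.
2033-07-02 is a Saturday; the preceding business day is 2033-07-01 (Friday).
The 30-calendar-day extension moves the deadline from 2033-07-01 to 2033-07-31.
Because 2033-07-31 is a Sunday, the deadline becomes 2033-07-29 (Friday).
Deadline: 2033-07-29.

2033-07-29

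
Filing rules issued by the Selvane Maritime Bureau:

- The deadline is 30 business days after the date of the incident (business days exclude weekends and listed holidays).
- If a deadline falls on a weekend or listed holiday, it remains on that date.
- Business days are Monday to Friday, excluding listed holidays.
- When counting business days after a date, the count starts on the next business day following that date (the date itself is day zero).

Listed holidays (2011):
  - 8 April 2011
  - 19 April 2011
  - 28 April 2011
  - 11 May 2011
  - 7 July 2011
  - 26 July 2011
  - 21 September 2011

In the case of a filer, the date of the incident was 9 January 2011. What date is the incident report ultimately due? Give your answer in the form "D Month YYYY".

18 February 2011

Starting the day after 9 January 2011 and counting 30 business days lands on 18 February 2011.
18 February 2011 falls on a Friday. The rules make no weekend/holiday allowance, so it remains 18 February 2011.
The final due date is 18 February 2011.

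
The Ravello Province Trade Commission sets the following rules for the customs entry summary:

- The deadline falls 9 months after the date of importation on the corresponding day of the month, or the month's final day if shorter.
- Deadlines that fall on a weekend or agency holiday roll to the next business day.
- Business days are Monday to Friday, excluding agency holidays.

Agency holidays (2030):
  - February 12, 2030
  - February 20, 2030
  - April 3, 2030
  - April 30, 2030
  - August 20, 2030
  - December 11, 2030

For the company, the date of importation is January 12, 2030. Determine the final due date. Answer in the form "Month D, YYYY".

9 months from January 12, 2030 is October 12, 2030.
Because October 12, 2030 is a Saturday, the deadline becomes October 14, 2030 (Monday).
Deadline: October 14, 2030.

October 14, 2030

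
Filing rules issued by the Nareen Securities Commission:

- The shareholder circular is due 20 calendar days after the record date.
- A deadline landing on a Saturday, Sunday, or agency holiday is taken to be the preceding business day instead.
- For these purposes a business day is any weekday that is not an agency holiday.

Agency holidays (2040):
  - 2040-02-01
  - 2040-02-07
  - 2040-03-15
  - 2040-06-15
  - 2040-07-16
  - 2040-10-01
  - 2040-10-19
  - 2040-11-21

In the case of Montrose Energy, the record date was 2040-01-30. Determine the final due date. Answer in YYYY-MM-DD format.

Trigger date 2040-01-30 + 20 calendar days = 2040-02-19.
2040-02-19 falls on a Sunday. Rolling to the preceding business day gives 2040-02-17, a Friday.
Deadline: 2040-02-17.

2040-02-17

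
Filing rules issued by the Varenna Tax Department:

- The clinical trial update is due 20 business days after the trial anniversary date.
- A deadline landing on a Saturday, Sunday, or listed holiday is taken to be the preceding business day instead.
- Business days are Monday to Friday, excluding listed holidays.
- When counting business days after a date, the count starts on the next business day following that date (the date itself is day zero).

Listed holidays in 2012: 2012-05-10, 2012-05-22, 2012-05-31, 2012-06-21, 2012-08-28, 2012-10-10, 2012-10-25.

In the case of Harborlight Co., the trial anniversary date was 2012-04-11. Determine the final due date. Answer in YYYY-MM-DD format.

2012-05-09

Counting 20 business days after 2012-04-11 (skipping weekends and listed holidays) reaches 2012-05-09.
2012-05-09 falls on a Wednesday, which is a business day, so no adjustment is needed.
The final due date is 2012-05-09.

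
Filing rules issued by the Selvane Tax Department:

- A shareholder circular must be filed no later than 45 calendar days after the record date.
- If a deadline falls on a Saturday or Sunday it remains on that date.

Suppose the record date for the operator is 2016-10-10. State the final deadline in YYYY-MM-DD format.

2016-11-24

Adding 45 calendar days to 2016-10-10 gives 2016-11-24.
2016-11-24 is a Thursday; no weekend or holiday adjustment applies.
The final due date is 2016-11-24.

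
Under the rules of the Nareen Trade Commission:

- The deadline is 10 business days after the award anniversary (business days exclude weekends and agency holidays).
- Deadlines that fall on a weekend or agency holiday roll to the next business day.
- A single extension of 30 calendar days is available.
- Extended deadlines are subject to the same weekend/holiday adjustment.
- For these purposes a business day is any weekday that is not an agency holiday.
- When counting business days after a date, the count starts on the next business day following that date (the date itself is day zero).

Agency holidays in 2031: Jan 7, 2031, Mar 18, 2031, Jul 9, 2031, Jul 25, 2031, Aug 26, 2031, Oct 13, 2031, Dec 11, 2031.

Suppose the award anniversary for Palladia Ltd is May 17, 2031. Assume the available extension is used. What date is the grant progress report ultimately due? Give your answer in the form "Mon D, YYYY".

Counting 10 business days after May 17, 2031 (skipping weekends and listed holidays) reaches May 30, 2031.
Since May 30, 2031 is a Friday and not a holiday, the date is unchanged.
Add the 30 calendar-day extension to May 30, 2031: Jun 29, 2031.
Jun 29, 2031 is a Sunday, so it moves to the next business day, Jun 30, 2031 (Monday).
The final due date is Jun 30, 2031.

Jun 30, 2031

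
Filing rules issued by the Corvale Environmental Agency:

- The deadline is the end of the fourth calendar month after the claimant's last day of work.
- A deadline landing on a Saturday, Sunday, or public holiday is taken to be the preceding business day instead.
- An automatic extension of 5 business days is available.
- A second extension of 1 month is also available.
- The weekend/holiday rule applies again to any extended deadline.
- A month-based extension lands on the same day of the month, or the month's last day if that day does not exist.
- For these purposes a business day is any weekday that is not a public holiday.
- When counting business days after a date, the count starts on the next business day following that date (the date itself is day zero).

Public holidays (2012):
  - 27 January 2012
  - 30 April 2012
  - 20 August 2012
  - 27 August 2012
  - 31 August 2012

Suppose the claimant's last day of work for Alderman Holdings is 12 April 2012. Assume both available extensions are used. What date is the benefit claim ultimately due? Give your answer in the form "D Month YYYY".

5 October 2012

4 months after 12 April 2012 is August 2012; that month ends on 31 August 2012.
31 August 2012 is a listed holiday, so it moves to the preceding business day, 30 August 2012 (Thursday).
The 5-business-day extension runs from 30 August 2012 to 7 September 2012.
7 September 2012 falls on a Friday, which is a business day, so no adjustment is needed.
The 1 month extension carries 7 September 2012 to 7 October 2012.
7 October 2012 falls on a Sunday. Rolling to the preceding business day gives 5 October 2012, a Friday.
Deadline: 5 October 2012.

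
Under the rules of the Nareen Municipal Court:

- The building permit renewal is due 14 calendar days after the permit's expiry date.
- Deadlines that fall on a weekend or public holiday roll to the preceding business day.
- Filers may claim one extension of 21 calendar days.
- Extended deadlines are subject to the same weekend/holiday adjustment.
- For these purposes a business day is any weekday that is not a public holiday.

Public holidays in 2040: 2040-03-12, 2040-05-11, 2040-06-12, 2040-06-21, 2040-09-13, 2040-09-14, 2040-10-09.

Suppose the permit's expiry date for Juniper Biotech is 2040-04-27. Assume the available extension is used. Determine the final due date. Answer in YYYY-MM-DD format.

Trigger date 2040-04-27 + 14 calendar days = 2040-05-11.
2040-05-11 is a listed holiday, so it moves to the preceding business day, 2040-05-10 (Thursday).
Add the 21 calendar-day extension to 2040-05-10: 2040-05-31.
2040-05-31 falls on a Thursday, which is a business day, so no adjustment is needed.
Deadline: 2040-05-31.

2040-05-31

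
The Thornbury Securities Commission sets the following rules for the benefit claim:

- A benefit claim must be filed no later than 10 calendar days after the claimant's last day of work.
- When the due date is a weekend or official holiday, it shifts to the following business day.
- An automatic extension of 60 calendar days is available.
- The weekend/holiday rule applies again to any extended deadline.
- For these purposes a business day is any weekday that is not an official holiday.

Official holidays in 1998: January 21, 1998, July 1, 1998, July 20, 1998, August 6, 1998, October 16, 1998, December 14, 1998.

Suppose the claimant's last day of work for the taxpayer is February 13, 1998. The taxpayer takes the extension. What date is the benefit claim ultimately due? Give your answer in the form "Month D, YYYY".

April 24, 1998

Trigger date February 13, 1998 + 10 calendar days = February 23, 1998.
February 23, 1998 falls on a Monday, which is a business day, so no adjustment is needed.
Applying the 60-calendar-day extension: February 23, 1998 + 60 days = April 24, 1998.
Since April 24, 1998 is a Friday and not a holiday, the date is unchanged.
Final deadline: April 24, 1998.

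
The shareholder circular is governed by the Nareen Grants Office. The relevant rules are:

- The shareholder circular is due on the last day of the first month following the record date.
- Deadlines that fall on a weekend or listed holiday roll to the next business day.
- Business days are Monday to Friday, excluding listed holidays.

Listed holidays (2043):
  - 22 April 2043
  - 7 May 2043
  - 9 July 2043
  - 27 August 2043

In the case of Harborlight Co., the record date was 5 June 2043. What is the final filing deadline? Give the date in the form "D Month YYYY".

1 month after 5 June 2043 is July 2043; that month ends on 31 July 2043.
31 July 2043 falls on a Friday, which is a business day, so no adjustment is needed.
Final deadline: 31 July 2043.

31 July 2043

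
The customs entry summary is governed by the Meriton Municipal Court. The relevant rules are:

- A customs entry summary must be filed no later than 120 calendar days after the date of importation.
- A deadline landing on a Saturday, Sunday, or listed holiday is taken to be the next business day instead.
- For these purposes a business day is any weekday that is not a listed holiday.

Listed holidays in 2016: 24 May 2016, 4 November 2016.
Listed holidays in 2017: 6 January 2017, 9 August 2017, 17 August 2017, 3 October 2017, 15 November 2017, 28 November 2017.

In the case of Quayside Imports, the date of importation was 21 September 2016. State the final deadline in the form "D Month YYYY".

From 21 September 2016, 120 calendar days later is 19 January 2017.
19 January 2017 falls on a Thursday, which is a business day, so no adjustment is needed.
So the filing is due 19 January 2017.

19 January 2017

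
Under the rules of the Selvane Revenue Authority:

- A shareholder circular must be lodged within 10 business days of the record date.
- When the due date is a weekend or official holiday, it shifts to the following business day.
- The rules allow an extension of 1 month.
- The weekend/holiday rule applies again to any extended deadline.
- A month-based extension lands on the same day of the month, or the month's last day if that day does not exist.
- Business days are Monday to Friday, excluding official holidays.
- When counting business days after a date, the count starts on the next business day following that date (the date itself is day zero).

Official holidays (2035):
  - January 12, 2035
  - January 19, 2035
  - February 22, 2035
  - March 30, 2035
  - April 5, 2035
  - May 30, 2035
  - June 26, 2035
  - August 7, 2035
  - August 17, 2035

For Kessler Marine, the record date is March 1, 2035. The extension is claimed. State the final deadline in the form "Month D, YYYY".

April 16, 2035

Counting 10 business days after March 1, 2035 (skipping weekends and listed holidays) reaches March 15, 2035.
Since March 15, 2035 is a Thursday and not a holiday, the date is unchanged.
Add 1 month to March 15, 2035: April 15, 2035.
Because April 15, 2035 is a Sunday, the deadline becomes April 16, 2035 (Monday).
Deadline: April 16, 2035.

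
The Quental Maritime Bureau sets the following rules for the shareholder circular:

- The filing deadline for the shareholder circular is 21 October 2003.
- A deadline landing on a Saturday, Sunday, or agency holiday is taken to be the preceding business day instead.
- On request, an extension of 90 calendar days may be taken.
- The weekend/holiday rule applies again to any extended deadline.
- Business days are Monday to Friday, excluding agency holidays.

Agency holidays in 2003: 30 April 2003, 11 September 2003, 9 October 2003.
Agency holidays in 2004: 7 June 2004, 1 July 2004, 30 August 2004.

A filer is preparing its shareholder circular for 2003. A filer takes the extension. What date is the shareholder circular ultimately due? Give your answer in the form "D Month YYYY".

19 January 2004

Start from the fixed due date, 21 October 2003.
Since 21 October 2003 is a Tuesday and not a holiday, the date is unchanged.
The 90-calendar-day extension moves the deadline from 21 October 2003 to 19 January 2004.
19 January 2004 falls on a Monday, which is a business day, so no adjustment is needed.
The final due date is 19 January 2004.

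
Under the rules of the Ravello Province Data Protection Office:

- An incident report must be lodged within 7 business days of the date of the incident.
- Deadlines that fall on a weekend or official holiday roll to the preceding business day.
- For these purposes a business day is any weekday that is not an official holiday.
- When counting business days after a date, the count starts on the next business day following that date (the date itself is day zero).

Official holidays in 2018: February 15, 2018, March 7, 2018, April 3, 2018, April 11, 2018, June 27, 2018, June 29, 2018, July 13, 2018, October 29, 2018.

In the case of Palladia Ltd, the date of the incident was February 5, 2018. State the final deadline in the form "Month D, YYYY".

7 business days after February 5, 2018, excluding weekends and holidays, is February 14, 2018.
February 14, 2018 (Wednesday) is already a business day.
So the filing is due February 14, 2018.

February 14, 2018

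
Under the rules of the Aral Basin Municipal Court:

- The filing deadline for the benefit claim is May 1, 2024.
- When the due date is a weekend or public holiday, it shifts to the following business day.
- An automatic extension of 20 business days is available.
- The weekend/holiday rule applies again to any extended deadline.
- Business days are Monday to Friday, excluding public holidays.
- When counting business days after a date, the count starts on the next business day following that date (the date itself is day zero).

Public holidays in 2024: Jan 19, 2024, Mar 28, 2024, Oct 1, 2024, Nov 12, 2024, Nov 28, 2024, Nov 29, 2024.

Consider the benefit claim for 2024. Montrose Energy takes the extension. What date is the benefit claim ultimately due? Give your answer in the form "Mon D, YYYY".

The stated deadline is May 1, 2024.
Since May 1, 2024 is a Wednesday and not a holiday, the date is unchanged.
Counting 20 further business days from May 1, 2024 reaches May 29, 2024.
Since May 29, 2024 is a Wednesday and not a holiday, the date is unchanged.
Deadline: May 29, 2024.

May 29, 2024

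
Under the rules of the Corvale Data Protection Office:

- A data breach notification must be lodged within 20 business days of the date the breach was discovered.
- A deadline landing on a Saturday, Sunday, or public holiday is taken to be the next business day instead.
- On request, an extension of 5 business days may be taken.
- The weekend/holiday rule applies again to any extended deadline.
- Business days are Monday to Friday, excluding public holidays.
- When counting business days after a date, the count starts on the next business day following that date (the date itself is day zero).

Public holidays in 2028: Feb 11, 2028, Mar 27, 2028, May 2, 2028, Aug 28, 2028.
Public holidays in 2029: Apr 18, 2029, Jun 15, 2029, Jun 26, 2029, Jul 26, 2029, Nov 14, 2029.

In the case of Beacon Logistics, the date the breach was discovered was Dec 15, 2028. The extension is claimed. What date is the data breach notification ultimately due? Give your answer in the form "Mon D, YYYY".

Jan 19, 2029

Starting the day after Dec 15, 2028 and counting 20 business days lands on Jan 12, 2029.
Jan 12, 2029 (Friday) is already a business day.
Applying the 5-business-day extension: 5 business days after Jan 12, 2029 is Jan 19, 2029.
Since Jan 19, 2029 is a Friday and not a holiday, the date is unchanged.
So the filing is due Jan 19, 2029.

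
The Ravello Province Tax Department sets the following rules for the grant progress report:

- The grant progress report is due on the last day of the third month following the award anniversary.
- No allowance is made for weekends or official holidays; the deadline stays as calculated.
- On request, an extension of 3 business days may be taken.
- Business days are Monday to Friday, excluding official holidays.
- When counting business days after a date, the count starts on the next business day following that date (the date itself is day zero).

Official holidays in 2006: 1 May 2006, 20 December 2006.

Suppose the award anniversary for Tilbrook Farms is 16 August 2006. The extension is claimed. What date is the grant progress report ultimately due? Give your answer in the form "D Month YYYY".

5 December 2006

The third month after 16 August 2006 is November 2006, whose last day is 30 November 2006.
30 November 2006 is a Thursday; no weekend or holiday adjustment applies.
Applying the 3-business-day extension: 3 business days after 30 November 2006 is 5 December 2006.
5 December 2006 is a Tuesday; no weekend or holiday adjustment applies.
Final deadline: 5 December 2006.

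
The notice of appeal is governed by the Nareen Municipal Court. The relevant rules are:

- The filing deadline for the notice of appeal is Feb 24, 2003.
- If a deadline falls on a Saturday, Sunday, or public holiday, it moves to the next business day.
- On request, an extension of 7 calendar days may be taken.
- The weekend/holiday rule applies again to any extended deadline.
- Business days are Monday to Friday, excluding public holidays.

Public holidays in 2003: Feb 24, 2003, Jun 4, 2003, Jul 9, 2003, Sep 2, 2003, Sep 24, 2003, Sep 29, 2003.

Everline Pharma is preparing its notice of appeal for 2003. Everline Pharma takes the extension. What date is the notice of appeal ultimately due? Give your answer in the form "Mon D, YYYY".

The stated deadline is Feb 24, 2003.
Feb 24, 2003 is a listed holiday, so it moves to the next business day, Feb 25, 2003 (Tuesday).
With the 7-day extension, Feb 25, 2003 becomes Mar 4, 2003.
Since Mar 4, 2003 is a Tuesday and not a holiday, the date is unchanged.
So the filing is due Mar 4, 2003.

Mar 4, 2003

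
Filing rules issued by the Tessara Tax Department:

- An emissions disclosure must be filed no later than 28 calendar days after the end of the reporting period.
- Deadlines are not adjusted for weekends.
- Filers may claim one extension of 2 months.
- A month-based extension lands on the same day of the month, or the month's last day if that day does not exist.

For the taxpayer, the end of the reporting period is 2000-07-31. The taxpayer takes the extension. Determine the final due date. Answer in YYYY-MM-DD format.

2000-10-28

Adding 28 calendar days to 2000-07-31 gives 2000-08-28.
2000-08-28 falls on a Monday. The rules make no weekend/holiday allowance, so it remains 2000-08-28.
Add 2 months to 2000-08-28: 2000-10-28.
No adjustment is made for weekends or holidays, so 2000-10-28 stands.
Deadline: 2000-10-28.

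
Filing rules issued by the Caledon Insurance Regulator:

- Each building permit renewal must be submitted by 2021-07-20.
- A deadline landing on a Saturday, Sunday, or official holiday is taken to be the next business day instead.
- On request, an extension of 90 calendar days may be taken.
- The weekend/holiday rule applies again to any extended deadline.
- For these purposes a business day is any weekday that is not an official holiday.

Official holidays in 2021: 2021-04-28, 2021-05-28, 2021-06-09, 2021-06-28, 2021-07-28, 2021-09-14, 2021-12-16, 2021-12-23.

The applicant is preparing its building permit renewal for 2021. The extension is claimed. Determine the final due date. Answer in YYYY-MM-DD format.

2021-10-18

The stated deadline is 2021-07-20.
2021-07-20 (Tuesday) is already a business day.
Add the 90 calendar-day extension to 2021-07-20: 2021-10-18.
2021-10-18 falls on a Monday, which is a business day, so no adjustment is needed.
Deadline: 2021-10-18.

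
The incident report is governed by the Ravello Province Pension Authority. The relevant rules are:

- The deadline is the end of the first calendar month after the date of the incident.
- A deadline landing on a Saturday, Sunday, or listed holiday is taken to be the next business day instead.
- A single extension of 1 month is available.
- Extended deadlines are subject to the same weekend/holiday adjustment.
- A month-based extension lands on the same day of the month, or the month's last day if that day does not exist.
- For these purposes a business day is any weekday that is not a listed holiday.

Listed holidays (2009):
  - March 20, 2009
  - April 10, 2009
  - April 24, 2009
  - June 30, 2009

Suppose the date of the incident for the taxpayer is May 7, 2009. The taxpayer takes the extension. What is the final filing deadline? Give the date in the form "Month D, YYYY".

August 3, 2009

The first month after May 7, 2009 is June 2009, whose last day is June 30, 2009.
June 30, 2009 is a listed holiday; the next business day is July 1, 2009 (Wednesday).
The 1 month extension carries July 1, 2009 to August 1, 2009.
August 1, 2009 is a Saturday, so it moves to the next business day, August 3, 2009 (Monday).
So the filing is due August 3, 2009.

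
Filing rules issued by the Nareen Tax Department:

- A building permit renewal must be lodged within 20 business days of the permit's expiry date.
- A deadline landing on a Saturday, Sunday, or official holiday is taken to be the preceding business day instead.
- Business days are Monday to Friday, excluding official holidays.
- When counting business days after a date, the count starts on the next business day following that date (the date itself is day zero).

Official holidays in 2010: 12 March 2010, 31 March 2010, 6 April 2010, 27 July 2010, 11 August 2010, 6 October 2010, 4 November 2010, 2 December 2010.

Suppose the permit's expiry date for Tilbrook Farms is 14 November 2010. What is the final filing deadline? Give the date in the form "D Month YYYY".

13 December 2010

Starting the day after 14 November 2010 and counting 20 business days lands on 13 December 2010.
13 December 2010 falls on a Monday, which is a business day, so no adjustment is needed.
Final deadline: 13 December 2010.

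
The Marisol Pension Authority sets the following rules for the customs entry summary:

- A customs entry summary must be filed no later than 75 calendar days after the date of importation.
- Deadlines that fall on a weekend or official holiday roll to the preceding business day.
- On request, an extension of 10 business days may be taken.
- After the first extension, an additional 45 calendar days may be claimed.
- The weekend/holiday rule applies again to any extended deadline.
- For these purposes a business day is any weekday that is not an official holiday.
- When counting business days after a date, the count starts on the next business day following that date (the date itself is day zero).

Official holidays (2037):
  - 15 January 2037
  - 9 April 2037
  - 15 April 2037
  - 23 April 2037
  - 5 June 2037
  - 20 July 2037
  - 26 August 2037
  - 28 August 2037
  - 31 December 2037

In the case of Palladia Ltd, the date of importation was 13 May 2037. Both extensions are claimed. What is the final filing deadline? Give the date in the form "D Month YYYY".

24 September 2037

Trigger date 13 May 2037 + 75 calendar days = 27 July 2037.
Since 27 July 2037 is a Monday and not a holiday, the date is unchanged.
Applying the 10-business-day extension: 10 business days after 27 July 2037 is 10 August 2037.
10 August 2037 is a Monday and not a listed holiday, so it stands.
Applying the 45-calendar-day extension: 10 August 2037 + 45 days = 24 September 2037.
24 September 2037 falls on a Thursday, which is a business day, so no adjustment is needed.
Deadline: 24 September 2037.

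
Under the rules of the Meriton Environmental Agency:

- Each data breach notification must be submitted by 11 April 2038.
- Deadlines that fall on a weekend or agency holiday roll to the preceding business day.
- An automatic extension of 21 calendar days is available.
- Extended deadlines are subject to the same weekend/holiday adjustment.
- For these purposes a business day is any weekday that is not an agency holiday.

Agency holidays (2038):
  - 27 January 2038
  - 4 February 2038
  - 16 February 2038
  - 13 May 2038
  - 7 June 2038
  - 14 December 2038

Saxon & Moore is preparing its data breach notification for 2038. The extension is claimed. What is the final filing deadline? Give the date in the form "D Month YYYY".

The stated deadline is 11 April 2038.
11 April 2038 falls on a Sunday. Rolling to the preceding business day gives 9 April 2038, a Friday.
Add the 21 calendar-day extension to 9 April 2038: 30 April 2038.
30 April 2038 is a Friday and not a listed holiday, so it stands.
So the filing is due 30 April 2038.

30 April 2038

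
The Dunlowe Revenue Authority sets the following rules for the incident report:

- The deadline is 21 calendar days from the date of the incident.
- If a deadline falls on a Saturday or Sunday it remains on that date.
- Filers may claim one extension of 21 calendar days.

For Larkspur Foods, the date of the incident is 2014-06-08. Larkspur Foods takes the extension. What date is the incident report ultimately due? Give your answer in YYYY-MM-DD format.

2014-07-20

Adding 21 calendar days to 2014-06-08 gives 2014-06-29.
No adjustment is made for weekends or holidays, so 2014-06-29 stands.
Add the 21 calendar-day extension to 2014-06-29: 2014-07-20.
2014-07-20 falls on a Sunday. The rules make no weekend/holiday allowance, so it remains 2014-07-20.
The final due date is 2014-07-20.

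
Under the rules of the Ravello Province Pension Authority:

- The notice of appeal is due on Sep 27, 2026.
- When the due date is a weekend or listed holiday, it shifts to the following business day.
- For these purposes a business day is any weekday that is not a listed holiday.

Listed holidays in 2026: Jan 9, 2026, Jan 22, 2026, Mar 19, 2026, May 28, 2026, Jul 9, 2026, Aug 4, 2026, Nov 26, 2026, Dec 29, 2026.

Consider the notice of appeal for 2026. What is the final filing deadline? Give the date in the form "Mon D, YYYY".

Start from the fixed due date, Sep 27, 2026.
Because Sep 27, 2026 is a Sunday, the deadline becomes Sep 28, 2026 (Monday).
Final deadline: Sep 28, 2026.

Sep 28, 2026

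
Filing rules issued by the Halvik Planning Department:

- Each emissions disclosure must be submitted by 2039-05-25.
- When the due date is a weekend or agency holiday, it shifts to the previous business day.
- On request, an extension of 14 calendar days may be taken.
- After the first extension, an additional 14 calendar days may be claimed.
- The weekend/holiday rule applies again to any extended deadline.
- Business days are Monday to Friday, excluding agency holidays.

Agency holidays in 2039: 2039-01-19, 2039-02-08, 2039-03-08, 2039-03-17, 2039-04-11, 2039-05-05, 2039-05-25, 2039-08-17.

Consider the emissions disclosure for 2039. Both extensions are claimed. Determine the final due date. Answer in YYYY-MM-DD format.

2039-06-21

The statutory due date is 2039-05-25.
Because 2039-05-25 is a listed holiday, the deadline becomes 2039-05-24 (Tuesday).
The 14-calendar-day extension moves the deadline from 2039-05-24 to 2039-06-07.
Since 2039-06-07 is a Tuesday and not a holiday, the date is unchanged.
The 14-calendar-day extension moves the deadline from 2039-06-07 to 2039-06-21.
2039-06-21 is a Tuesday and not a listed holiday, so it stands.
The final due date is 2039-06-21.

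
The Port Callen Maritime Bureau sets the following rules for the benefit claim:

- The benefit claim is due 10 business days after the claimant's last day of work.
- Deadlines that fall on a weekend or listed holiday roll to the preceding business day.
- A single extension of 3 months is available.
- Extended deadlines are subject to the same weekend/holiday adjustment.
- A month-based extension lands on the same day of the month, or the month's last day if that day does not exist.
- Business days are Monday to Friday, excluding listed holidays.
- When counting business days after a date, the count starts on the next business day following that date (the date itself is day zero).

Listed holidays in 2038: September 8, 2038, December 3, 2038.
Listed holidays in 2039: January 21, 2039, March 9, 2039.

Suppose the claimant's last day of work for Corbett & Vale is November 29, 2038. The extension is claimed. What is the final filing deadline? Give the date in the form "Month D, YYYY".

10 business days after November 29, 2038, excluding weekends and holidays, is December 14, 2038.
Since December 14, 2038 is a Tuesday and not a holiday, the date is unchanged.
The 3 months extension carries December 14, 2038 to March 14, 2039.
March 14, 2039 falls on a Monday, which is a business day, so no adjustment is needed.
Final deadline: March 14, 2039.

March 14, 2039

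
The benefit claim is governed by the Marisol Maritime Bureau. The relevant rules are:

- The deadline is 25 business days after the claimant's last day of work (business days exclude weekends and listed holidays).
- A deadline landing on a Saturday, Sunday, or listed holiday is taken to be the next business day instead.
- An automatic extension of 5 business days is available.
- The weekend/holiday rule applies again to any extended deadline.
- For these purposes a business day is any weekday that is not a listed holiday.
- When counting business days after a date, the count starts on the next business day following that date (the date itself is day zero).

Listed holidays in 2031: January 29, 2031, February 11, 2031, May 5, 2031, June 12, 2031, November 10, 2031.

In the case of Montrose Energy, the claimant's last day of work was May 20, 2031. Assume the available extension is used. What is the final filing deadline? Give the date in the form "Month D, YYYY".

July 2, 2031

Starting the day after May 20, 2031 and counting 25 business days lands on June 25, 2031.
June 25, 2031 falls on a Wednesday, which is a business day, so no adjustment is needed.
Applying the 5-business-day extension: 5 business days after June 25, 2031 is July 2, 2031.
July 2, 2031 is a Wednesday and not a listed holiday, so it stands.
Final deadline: July 2, 2031.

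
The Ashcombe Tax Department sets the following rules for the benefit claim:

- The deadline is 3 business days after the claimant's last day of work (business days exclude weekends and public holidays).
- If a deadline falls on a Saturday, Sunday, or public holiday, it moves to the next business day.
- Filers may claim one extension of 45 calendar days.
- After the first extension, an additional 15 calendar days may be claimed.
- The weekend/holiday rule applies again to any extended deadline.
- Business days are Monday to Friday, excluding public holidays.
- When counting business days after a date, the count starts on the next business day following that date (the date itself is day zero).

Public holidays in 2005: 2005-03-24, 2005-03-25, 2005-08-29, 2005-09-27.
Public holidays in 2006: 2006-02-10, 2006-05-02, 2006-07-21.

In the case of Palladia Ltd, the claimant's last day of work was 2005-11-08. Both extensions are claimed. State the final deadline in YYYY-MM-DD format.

2006-01-10

Counting 3 business days after 2005-11-08 (skipping weekends and listed holidays) reaches 2005-11-11.
2005-11-11 is a Friday and not a listed holiday, so it stands.
The 45-calendar-day extension moves the deadline from 2005-11-11 to 2005-12-26.
2005-12-26 is a Monday and not a listed holiday, so it stands.
The 15-calendar-day extension moves the deadline from 2005-12-26 to 2006-01-10.
2006-01-10 is a Tuesday and not a listed holiday, so it stands.
So the filing is due 2006-01-10.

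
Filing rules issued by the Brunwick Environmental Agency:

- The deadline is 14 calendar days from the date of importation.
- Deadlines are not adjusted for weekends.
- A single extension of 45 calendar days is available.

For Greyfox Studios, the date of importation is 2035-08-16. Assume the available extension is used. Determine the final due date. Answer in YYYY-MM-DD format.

2035-10-14

From 2035-08-16, 14 calendar days later is 2035-08-30.
2035-08-30 falls on a Thursday. The rules make no weekend/holiday allowance, so it remains 2035-08-30.
With the 45-day extension, 2035-08-30 becomes 2035-10-14.
2035-10-14 falls on a Sunday. The rules make no weekend/holiday allowance, so it remains 2035-10-14.
Deadline: 2035-10-14.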